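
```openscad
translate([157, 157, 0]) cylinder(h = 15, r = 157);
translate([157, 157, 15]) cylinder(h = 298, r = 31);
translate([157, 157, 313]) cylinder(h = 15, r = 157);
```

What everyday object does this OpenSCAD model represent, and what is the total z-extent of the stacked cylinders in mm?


A spool. The overall height is 328 mm.

Three coaxial cylinders, large–small–large — a spool. Two 15 mm flanges and a 298 mm core give 15 + 298 + 15 = 328 mm.


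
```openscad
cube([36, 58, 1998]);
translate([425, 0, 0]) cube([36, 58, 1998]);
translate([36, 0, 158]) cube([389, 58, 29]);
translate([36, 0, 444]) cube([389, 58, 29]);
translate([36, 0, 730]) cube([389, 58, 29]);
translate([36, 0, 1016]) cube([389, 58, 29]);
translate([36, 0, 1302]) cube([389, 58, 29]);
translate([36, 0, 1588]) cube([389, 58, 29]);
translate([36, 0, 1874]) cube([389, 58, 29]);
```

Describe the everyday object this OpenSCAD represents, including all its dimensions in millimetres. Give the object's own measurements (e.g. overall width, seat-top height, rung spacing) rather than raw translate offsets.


A straight ladder. Two 36×58 mm vertical rails, 1998 mm tall, stand 461 mm apart (outside-to-outside) with their front faces coplanar on the −y side. 7 rungs, each 58 mm deep and 29 mm tall, span between the inner faces of the rails, front faces flush with the rails. The lowest rung's underside is at z = 158 mm and rungs are spaced 286 mm apart (underside to underside).


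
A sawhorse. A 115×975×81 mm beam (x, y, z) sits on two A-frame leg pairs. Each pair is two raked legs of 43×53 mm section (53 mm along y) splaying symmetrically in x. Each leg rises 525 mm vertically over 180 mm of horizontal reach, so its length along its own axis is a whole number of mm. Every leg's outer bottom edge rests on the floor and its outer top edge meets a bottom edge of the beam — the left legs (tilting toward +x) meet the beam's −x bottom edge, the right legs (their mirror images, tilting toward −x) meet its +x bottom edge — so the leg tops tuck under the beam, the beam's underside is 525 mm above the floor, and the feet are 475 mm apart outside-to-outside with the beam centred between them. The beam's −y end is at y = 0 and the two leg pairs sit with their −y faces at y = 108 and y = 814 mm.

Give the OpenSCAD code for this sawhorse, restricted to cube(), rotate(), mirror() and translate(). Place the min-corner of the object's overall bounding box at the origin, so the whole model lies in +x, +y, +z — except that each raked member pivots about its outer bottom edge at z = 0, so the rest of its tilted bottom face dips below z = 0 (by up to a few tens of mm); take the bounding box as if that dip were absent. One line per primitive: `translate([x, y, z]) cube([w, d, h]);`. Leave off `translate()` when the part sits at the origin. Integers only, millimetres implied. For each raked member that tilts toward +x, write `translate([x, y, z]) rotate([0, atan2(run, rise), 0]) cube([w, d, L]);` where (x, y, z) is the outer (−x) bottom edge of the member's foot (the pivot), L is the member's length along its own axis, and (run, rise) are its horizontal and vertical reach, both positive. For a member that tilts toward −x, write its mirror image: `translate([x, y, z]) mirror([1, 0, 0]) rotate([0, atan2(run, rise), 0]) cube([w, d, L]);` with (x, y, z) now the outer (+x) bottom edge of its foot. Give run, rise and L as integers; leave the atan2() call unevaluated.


translate([180, 0, 525]) cube([115, 975, 81]);
translate([0, 108, 0]) rotate([0, atan2(180, 525), 0]) cube([43, 53, 555]);
translate([475, 108, 0]) mirror([1, 0, 0]) rotate([0, atan2(180, 525), 0]) cube([43, 53, 555]);
translate([0, 814, 0]) rotate([0, atan2(180, 525), 0]) cube([43, 53, 555]);
translate([475, 814, 0]) mirror([1, 0, 0]) rotate([0, atan2(180, 525), 0]) cube([43, 53, 555]);


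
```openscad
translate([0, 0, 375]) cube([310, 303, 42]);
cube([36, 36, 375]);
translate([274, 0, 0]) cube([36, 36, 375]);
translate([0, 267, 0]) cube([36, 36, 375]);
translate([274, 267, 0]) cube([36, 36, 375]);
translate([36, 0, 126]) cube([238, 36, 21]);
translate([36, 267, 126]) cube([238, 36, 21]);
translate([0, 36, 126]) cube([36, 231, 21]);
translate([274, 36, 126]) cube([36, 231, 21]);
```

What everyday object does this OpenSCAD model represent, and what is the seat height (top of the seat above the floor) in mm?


A stool. The seat height is 417 mm.

A 310×303×42 slab at z = 375 on four corner posts — a stool. The seat top is 375 + 42 = 417 mm.


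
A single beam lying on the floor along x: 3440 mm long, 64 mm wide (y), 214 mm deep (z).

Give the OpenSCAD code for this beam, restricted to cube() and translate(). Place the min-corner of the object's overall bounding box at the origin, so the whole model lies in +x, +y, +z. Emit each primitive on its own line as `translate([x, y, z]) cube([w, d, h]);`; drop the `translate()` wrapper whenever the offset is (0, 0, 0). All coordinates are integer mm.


cube([3440, 64, 214]);


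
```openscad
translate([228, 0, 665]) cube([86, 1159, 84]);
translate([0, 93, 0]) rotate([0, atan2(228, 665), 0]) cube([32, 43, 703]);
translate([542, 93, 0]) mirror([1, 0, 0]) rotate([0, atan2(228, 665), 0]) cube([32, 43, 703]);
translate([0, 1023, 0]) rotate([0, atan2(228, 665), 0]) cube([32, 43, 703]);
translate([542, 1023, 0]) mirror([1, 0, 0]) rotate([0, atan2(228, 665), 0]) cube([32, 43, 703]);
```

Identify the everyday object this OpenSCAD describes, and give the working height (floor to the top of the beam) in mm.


A sawhorse. The overall height is 749 mm.

A beam across two mirrored pairs of raked legs — a sawhorse. The beam's underside is at z = 665 (matching the legs' vertical rise in atan2(228, 665)) and the beam is 84 mm tall, so its top is at 665 + 84 = 749 mm. The raked legs top out at the beam's underside, so that is the highest point.


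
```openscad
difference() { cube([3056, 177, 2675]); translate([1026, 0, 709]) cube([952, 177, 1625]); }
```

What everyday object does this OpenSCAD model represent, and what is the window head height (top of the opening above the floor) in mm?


A wall with a window opening. The window head height is 2334 mm.

A wall with a rectangular opening subtracted — a window. Sill at z = 709, opening 1625 mm tall, so the head is at 709 + 1625 = 2334 mm.


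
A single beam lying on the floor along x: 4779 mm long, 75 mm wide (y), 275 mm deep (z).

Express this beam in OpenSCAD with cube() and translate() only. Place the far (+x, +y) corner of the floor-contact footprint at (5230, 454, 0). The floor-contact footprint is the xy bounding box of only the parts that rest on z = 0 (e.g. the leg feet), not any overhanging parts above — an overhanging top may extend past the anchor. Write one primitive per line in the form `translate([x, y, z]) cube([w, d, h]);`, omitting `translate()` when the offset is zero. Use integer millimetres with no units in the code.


translate([451, 379, 0]) cube([4779, 75, 275]);


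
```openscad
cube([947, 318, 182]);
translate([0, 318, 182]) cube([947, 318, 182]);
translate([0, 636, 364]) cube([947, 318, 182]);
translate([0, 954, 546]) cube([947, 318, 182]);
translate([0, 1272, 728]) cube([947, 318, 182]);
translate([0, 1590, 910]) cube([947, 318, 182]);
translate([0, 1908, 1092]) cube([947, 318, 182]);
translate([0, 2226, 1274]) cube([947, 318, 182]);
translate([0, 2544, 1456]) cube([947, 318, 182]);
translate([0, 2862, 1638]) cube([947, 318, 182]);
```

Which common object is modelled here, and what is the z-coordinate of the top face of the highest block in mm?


A staircase. The total rise is 1820 mm.

10 identical blocks, each offset up and back from the previous — a staircase. Each step is 182 mm tall and there are 10 of them, so the total rise is 10 × 182 = 1820 mm.


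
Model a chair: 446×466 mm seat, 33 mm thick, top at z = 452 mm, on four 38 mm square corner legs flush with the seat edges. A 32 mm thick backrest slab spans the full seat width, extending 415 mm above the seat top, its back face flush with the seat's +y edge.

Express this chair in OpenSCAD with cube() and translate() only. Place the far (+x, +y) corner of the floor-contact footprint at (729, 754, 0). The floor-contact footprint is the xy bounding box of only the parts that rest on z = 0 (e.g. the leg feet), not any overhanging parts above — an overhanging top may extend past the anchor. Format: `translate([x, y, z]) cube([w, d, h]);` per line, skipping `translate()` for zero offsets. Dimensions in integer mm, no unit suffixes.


translate([283, 288, 419]) cube([446, 466, 33]);
translate([283, 288, 0]) cube([38, 38, 419]);
translate([691, 288, 0]) cube([38, 38, 419]);
translate([283, 716, 0]) cube([38, 38, 419]);
translate([691, 716, 0]) cube([38, 38, 419]);
translate([283, 722, 452]) cube([446, 32, 415]);


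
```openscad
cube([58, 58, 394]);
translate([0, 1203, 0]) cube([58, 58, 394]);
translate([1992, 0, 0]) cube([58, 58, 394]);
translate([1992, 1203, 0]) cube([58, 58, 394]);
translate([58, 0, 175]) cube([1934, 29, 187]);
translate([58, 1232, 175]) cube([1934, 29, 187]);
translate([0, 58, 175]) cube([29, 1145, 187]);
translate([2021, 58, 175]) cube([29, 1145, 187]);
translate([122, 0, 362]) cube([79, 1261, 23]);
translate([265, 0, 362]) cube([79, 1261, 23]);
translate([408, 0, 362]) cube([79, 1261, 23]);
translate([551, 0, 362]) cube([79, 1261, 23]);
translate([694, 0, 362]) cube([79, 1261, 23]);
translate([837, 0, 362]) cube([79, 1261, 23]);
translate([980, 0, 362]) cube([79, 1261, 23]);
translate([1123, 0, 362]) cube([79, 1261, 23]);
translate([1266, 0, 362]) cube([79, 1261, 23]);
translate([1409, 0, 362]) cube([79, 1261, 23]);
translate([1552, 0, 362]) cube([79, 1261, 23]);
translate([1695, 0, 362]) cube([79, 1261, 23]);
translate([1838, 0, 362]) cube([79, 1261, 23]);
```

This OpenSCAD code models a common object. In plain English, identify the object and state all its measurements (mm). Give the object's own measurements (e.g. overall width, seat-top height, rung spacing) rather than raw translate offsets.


A bed frame 2050 mm long (x) by 1261 mm wide (y). Four 58×58 mm corner posts, 394 mm tall, at the corners of the footprint. Four rails of 29 mm thickness and 187 mm height run between adjacent posts with their undersides at z = 175 mm, their outer faces flush with the outside of the frame (the two x-running rails run between the posts' inner faces; the two y-running rails run between the posts' inner faces). 13 slats, each 79 mm wide (x) and 23 mm thick, lie across the top of the two x-running rails, running the full 1261 mm width of the frame in y; along x they sit between the end posts with a 64 mm gap after the −x posts and between neighbouring slats, leaving 75 mm before the +x posts.


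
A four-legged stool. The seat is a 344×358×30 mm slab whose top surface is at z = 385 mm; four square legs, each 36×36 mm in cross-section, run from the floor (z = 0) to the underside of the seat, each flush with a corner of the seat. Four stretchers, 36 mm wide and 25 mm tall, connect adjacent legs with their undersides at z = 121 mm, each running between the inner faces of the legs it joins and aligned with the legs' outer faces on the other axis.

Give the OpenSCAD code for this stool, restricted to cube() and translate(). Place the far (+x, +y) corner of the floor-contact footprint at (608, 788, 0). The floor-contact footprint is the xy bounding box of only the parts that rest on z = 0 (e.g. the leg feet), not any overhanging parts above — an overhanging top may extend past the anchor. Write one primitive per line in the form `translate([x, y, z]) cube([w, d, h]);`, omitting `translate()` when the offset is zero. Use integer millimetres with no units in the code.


translate([264, 430, 355]) cube([344, 358, 30]);
translate([264, 430, 0]) cube([36, 36, 355]);
translate([572, 430, 0]) cube([36, 36, 355]);
translate([264, 752, 0]) cube([36, 36, 355]);
translate([572, 752, 0]) cube([36, 36, 355]);
translate([300, 430, 121]) cube([272, 36, 25]);
translate([300, 752, 121]) cube([272, 36, 25]);
translate([264, 466, 121]) cube([36, 286, 25]);
translate([572, 466, 121]) cube([36, 286, 25]);


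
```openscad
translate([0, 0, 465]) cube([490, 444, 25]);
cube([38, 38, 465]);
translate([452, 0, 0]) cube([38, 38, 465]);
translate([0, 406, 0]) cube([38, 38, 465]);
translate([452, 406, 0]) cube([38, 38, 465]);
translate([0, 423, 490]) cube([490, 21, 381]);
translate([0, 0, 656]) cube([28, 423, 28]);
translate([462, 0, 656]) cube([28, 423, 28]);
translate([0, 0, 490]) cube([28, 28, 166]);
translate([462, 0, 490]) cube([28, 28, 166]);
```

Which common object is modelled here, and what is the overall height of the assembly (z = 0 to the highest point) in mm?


A chair. The overall height is 871 mm.

A slab on four corner posts with a tall panel at the back — a chair. The seat slab sits at z = 465 with thickness 25, and the 381 mm backrest starts at the seat top, so the overall height is 465 + 25 + 381 = 871 mm.


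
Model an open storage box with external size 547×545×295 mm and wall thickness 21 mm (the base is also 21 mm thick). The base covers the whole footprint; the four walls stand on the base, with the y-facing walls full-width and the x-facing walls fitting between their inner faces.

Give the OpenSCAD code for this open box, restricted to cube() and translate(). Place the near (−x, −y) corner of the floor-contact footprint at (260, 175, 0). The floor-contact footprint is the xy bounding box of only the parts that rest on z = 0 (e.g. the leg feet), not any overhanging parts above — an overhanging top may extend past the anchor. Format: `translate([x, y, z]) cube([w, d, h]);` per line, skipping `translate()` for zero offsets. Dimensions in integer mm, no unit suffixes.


translate([260, 175, 0]) cube([547, 545, 21]);
translate([260, 175, 21]) cube([547, 21, 274]);
translate([260, 699, 21]) cube([547, 21, 274]);
translate([260, 196, 21]) cube([21, 503, 274]);
translate([786, 196, 21]) cube([21, 503, 274]);


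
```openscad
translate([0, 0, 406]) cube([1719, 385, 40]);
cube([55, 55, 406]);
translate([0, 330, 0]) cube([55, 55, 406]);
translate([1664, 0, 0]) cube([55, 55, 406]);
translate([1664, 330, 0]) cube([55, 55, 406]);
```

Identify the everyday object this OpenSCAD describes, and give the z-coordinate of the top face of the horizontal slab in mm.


A bench. The seat-top height is 446 mm.

A long slab on four corner posts — a bench. The slab sits at z = 406 with thickness 40, so the top is 406 + 40 = 446 mm.


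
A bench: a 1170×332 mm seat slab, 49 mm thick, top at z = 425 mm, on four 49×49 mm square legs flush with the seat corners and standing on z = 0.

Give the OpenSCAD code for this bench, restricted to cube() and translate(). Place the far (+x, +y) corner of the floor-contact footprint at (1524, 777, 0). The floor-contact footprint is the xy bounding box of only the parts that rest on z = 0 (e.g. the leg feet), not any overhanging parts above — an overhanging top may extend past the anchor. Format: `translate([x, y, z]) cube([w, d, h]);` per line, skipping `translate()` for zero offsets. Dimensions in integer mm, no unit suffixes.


translate([354, 445, 376]) cube([1170, 332, 49]);
translate([354, 445, 0]) cube([49, 49, 376]);
translate([354, 728, 0]) cube([49, 49, 376]);
translate([1475, 445, 0]) cube([49, 49, 376]);
translate([1475, 728, 0]) cube([49, 49, 376]);


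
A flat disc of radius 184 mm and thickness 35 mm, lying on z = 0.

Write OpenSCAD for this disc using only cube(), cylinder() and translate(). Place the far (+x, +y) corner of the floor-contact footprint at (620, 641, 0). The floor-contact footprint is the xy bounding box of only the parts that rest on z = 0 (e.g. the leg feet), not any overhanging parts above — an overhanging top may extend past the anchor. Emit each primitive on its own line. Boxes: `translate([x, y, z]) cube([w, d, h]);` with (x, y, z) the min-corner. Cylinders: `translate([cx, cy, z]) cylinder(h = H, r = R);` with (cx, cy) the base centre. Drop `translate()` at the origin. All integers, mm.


translate([436, 457, 0]) cylinder(h = 35, r = 184);


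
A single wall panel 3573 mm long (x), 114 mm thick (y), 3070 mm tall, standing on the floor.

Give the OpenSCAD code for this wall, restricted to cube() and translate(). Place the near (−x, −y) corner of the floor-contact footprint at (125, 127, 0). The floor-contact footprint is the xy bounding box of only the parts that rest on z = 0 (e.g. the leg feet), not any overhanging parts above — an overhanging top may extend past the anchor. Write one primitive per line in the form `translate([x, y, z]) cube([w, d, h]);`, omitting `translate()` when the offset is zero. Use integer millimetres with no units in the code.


translate([125, 127, 0]) cube([3573, 114, 3070]);


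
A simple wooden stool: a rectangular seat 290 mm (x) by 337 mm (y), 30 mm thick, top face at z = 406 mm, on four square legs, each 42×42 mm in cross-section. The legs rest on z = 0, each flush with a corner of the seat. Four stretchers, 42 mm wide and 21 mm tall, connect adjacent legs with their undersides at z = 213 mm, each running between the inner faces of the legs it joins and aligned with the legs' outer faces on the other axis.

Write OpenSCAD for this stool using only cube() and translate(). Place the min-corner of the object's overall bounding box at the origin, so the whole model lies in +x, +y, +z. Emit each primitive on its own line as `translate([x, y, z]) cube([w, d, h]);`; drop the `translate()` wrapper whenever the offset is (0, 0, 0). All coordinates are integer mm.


// leg_h = 406 - 30 = 376
// stretcher span = 290 - 2*42 = 206
translate([0, 0, 376]) cube([290, 337, 30]);
cube([42, 42, 376]);
translate([248, 0, 0]) cube([42, 42, 376]);
translate([0, 295, 0]) cube([42, 42, 376]);
translate([248, 295, 0]) cube([42, 42, 376]);
translate([42, 0, 213]) cube([206, 42, 21]);
translate([42, 295, 213]) cube([206, 42, 21]);
translate([0, 42, 213]) cube([42, 253, 21]);
translate([248, 42, 213]) cube([42, 253, 21]);


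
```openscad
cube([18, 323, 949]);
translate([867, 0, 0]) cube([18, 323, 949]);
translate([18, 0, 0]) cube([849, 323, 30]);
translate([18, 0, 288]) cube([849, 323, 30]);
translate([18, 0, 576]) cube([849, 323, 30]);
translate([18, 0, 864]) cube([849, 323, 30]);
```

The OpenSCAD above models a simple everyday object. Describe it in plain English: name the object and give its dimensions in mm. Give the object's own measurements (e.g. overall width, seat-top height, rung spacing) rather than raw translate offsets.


An open bookshelf. Two side panels, each 18 mm thick, 323 mm deep and 949 mm tall, stand 885 mm apart (outside-to-outside). Between them sit 4 shelves, each 30 mm thick and 323 mm deep, spanning the full gap between the sides. The bottom shelf rests on the floor (its underside at z = 0) and the clear gap between one shelf's top and the next shelf's underside is 258 mm.


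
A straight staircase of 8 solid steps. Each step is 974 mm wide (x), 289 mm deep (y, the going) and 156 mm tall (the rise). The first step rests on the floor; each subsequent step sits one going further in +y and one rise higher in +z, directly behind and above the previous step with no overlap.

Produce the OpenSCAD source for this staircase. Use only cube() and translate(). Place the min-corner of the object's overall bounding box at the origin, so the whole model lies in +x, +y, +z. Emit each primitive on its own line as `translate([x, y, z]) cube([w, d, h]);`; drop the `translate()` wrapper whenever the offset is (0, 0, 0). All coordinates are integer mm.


cube([974, 289, 156]);
translate([0, 289, 156]) cube([974, 289, 156]);
translate([0, 578, 312]) cube([974, 289, 156]);
translate([0, 867, 468]) cube([974, 289, 156]);
translate([0, 1156, 624]) cube([974, 289, 156]);
translate([0, 1445, 780]) cube([974, 289, 156]);
translate([0, 1734, 936]) cube([974, 289, 156]);
translate([0, 2023, 1092]) cube([974, 289, 156]);


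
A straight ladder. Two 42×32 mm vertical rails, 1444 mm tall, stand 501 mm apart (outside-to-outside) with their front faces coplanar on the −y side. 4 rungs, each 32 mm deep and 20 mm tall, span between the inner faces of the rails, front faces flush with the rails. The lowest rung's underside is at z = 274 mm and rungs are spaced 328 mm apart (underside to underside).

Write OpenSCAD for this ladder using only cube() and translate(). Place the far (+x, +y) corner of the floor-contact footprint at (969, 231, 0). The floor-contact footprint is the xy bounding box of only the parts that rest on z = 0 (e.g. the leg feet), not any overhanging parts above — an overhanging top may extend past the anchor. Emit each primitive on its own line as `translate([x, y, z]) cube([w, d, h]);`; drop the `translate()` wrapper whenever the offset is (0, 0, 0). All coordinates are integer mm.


// rung span = 501 - 2*42 = 417
// rung[k] z = 274 + k*328
translate([468, 199, 0]) cube([42, 32, 1444]);
translate([927, 199, 0]) cube([42, 32, 1444]);
translate([510, 199, 274]) cube([417, 32, 20]);
translate([510, 199, 602]) cube([417, 32, 20]);
translate([510, 199, 930]) cube([417, 32, 20]);
translate([510, 199, 1258]) cube([417, 32, 20]);


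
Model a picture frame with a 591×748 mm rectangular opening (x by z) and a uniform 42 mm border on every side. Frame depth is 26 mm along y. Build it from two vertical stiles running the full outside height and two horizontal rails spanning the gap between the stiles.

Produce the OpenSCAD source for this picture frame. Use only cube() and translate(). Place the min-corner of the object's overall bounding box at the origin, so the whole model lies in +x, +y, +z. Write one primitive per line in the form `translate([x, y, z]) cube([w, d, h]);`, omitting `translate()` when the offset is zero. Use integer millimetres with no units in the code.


cube([42, 26, 832]);
translate([633, 0, 0]) cube([42, 26, 832]);
translate([42, 0, 0]) cube([591, 26, 42]);
translate([42, 0, 790]) cube([591, 26, 42]);


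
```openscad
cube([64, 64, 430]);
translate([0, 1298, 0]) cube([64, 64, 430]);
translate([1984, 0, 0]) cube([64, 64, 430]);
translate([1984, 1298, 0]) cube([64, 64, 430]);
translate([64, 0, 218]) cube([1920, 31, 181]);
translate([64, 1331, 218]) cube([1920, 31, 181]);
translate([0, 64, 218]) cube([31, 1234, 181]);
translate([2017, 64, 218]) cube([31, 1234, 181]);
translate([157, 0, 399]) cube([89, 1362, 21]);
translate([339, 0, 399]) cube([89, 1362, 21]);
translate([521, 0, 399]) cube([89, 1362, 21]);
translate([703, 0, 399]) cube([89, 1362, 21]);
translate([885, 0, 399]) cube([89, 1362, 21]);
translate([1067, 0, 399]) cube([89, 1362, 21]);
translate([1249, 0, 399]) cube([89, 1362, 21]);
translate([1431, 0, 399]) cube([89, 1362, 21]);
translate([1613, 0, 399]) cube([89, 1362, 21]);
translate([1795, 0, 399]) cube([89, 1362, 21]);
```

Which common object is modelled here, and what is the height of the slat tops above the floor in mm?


A bed frame. The slat-top height is 420 mm.

Four posts, four rails, and a row of slats — a bed frame. Slats sit on the rails at z = 218 + 181 = 399; with slat thickness 21, the top is 420 mm.


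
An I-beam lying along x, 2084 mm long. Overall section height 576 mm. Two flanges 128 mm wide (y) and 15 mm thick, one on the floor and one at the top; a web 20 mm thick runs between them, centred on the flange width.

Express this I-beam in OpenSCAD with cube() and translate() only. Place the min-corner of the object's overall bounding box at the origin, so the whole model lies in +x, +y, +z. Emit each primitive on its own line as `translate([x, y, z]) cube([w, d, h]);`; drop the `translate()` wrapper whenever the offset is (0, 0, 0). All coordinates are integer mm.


cube([2084, 128, 15]);
translate([0, 54, 15]) cube([2084, 20, 546]);
translate([0, 0, 561]) cube([2084, 128, 15]);


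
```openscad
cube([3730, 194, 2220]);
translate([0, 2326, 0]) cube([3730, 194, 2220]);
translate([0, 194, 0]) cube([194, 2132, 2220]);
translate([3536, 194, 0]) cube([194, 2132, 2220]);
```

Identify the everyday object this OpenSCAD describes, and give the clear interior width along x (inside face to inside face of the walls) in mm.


A house (or room) frame. The interior width is 3342 mm.

Four 2220 mm walls enclosing a rectangle with no floor or roof — a room or house frame. Outside width is 3730 mm and wall thickness is 194 mm, so the interior width is 3730 − 2 × 194 = 3342 mm.


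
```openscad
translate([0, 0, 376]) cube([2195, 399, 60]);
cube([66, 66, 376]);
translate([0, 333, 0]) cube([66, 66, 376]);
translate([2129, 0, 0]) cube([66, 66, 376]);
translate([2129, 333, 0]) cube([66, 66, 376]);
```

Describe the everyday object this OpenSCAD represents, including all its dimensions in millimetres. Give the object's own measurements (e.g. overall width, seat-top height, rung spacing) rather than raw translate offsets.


A long wooden bench with a 2195 mm (x) × 399 mm (y) seat, 60 mm thick, its top surface 436 mm above the floor. Four 66 mm square legs at the seat corners, flush with the edges, run from z = 0 to the seat underside.


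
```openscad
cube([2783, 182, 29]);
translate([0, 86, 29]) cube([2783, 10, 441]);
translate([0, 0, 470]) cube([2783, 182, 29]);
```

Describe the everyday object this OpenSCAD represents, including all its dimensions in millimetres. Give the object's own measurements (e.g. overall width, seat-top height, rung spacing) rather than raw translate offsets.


An I-beam lying along x, 2783 mm long. Overall section height 499 mm. Two flanges 182 mm wide (y) and 29 mm thick, one on the floor and one at the top; a web 10 mm thick runs between them, centred on the flange width.


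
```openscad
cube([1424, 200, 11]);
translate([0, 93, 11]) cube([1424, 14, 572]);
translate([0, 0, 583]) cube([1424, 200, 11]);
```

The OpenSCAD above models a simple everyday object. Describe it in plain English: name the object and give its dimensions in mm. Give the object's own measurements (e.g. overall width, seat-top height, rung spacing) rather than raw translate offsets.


An I-beam lying along x, 1424 mm long. Overall section height 594 mm. Two flanges 200 mm wide (y) and 11 mm thick, one on the floor and one at the top; a web 14 mm thick runs between them, centred on the flange width.


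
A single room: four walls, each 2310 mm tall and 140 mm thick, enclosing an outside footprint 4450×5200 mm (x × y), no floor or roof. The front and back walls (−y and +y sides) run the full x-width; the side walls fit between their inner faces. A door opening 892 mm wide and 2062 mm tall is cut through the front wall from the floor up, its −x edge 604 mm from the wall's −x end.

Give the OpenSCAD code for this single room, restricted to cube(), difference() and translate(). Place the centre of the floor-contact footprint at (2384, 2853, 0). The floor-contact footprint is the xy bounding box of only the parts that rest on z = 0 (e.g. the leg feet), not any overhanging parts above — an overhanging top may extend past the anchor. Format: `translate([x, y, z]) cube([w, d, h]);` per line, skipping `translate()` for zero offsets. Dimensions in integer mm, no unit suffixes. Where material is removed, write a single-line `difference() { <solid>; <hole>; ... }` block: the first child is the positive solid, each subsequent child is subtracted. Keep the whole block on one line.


difference() { translate([159, 253, 0]) cube([4450, 140, 2310]); translate([763, 253, 0]) cube([892, 140, 2062]); }
translate([159, 5313, 0]) cube([4450, 140, 2310]);
translate([159, 393, 0]) cube([140, 4920, 2310]);
translate([4469, 393, 0]) cube([140, 4920, 2310]);


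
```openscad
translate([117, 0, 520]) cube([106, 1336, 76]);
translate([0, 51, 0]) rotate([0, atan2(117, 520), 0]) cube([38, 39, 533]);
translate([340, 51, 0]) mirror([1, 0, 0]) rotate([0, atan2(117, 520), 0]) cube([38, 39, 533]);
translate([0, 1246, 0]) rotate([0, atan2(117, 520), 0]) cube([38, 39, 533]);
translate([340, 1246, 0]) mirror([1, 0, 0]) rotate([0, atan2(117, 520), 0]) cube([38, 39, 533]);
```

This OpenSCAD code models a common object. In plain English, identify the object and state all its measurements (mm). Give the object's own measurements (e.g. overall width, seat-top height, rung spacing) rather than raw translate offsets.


A sawhorse. A 106×1336×76 mm beam (x, y, z) sits on two A-frame leg pairs. Each pair is two raked legs of 38×39 mm section (39 mm along y) splaying symmetrically in x. Each leg rises 520 mm vertically over 117 mm of horizontal reach and is 533 mm long along its own axis. Every leg's outer bottom edge rests on the floor and its outer top edge meets a bottom edge of the beam — the left legs (tilting toward +x) meet the beam's −x bottom edge, the right legs (their mirror images, tilting toward −x) meet its +x bottom edge — so the leg tops tuck under the beam, the beam's underside is 520 mm above the floor, and the feet are 340 mm apart outside-to-outside with the beam centred between them. The two leg pairs are set in 51 mm from either end of the beam.


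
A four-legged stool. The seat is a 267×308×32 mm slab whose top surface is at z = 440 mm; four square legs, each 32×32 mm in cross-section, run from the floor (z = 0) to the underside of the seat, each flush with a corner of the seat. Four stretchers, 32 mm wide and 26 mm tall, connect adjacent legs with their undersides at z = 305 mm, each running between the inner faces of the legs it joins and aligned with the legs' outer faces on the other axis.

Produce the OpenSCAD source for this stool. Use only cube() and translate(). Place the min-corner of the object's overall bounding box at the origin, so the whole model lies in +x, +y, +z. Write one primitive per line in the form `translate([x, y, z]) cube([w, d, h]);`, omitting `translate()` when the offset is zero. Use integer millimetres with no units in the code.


translate([0, 0, 408]) cube([267, 308, 32]);
cube([32, 32, 408]);
translate([235, 0, 0]) cube([32, 32, 408]);
translate([0, 276, 0]) cube([32, 32, 408]);
translate([235, 276, 0]) cube([32, 32, 408]);
translate([32, 0, 305]) cube([203, 32, 26]);
translate([32, 276, 305]) cube([203, 32, 26]);
translate([0, 32, 305]) cube([32, 244, 26]);
translate([235, 32, 305]) cube([32, 244, 26]);


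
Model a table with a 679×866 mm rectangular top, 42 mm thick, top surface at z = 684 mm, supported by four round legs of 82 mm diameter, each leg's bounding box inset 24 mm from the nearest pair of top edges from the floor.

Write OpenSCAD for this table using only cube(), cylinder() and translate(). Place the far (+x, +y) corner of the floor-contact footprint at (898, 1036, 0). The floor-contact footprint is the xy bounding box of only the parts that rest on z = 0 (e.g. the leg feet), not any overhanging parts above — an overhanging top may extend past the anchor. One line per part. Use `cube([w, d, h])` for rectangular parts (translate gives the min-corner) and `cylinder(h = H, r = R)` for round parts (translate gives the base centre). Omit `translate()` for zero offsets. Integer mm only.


// leg_h = 684 - 42 = 642
translate([243, 194, 642]) cube([679, 866, 42]);
translate([308, 259, 0]) cylinder(h = 642, r = 41);
translate([857, 259, 0]) cylinder(h = 642, r = 41);
translate([308, 995, 0]) cylinder(h = 642, r = 41);
translate([857, 995, 0]) cylinder(h = 642, r = 41);


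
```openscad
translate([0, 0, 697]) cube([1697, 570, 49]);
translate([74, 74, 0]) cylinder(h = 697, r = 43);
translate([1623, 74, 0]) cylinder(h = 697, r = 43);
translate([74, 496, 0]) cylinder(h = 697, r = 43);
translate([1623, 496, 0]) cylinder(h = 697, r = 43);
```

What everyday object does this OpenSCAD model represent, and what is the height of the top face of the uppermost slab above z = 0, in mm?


A table. The table height is 746 mm.

A 1697×570×49 slab sits at z = 697 on four Ø86 mm round legs — a table. The top surface is at 697 + 49 = 746 mm.


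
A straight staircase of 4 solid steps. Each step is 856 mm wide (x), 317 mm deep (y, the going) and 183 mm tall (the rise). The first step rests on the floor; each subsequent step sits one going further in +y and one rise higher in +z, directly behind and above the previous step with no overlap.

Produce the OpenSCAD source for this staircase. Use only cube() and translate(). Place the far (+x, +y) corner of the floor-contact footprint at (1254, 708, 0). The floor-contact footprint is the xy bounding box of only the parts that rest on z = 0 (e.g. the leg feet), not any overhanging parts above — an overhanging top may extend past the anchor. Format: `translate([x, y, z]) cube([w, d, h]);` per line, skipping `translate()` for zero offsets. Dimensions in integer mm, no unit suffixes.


translate([398, 391, 0]) cube([856, 317, 183]);
translate([398, 708, 183]) cube([856, 317, 183]);
translate([398, 1025, 366]) cube([856, 317, 183]);
translate([398, 1342, 549]) cube([856, 317, 183]);


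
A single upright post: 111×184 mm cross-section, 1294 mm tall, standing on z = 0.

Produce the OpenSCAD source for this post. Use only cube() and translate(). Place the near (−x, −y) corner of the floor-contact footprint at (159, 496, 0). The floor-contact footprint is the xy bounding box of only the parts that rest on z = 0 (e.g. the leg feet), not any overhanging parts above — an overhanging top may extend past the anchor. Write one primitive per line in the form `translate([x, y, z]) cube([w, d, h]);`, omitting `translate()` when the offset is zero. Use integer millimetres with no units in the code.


translate([159, 496, 0]) cube([111, 184, 1294]);


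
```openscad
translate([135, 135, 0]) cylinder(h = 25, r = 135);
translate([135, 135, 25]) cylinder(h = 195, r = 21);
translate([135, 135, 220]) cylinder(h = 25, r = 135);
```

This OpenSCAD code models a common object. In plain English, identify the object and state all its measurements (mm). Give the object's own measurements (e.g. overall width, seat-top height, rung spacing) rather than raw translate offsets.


A spool: two coaxial disc flanges of radius 135 mm and thickness 25 mm, joined by a core cylinder of radius 21 mm and height 195 mm. The lower flange rests on z = 0 and the three cylinders share a vertical axis.


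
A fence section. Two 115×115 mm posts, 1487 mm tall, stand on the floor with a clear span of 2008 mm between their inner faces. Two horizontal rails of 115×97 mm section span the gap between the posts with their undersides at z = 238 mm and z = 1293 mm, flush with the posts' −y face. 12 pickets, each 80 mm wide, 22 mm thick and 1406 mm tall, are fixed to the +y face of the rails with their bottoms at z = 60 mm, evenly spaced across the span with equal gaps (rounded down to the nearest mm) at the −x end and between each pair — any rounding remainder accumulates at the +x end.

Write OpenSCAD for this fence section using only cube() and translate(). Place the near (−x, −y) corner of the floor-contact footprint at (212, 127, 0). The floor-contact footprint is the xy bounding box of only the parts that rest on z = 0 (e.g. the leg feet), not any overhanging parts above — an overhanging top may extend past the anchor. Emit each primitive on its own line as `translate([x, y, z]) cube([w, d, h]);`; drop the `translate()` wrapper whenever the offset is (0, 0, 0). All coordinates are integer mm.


translate([212, 127, 0]) cube([115, 115, 1487]);
translate([2335, 127, 0]) cube([115, 115, 1487]);
translate([327, 127, 238]) cube([2008, 115, 97]);
translate([327, 127, 1293]) cube([2008, 115, 97]);
translate([407, 242, 60]) cube([80, 22, 1406]);
translate([567, 242, 60]) cube([80, 22, 1406]);
translate([727, 242, 60]) cube([80, 22, 1406]);
translate([887, 242, 60]) cube([80, 22, 1406]);
translate([1047, 242, 60]) cube([80, 22, 1406]);
translate([1207, 242, 60]) cube([80, 22, 1406]);
translate([1367, 242, 60]) cube([80, 22, 1406]);
translate([1527, 242, 60]) cube([80, 22, 1406]);
translate([1687, 242, 60]) cube([80, 22, 1406]);
translate([1847, 242, 60]) cube([80, 22, 1406]);
translate([2007, 242, 60]) cube([80, 22, 1406]);
translate([2167, 242, 60]) cube([80, 22, 1406]);


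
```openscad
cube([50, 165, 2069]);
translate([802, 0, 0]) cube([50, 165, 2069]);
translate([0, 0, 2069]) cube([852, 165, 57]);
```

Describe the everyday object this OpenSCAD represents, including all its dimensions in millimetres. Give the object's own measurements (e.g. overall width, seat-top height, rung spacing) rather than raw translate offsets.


A door frame. The clear opening is 752 mm wide and 2069 mm high. Two 50 mm wide jambs, 165 mm deep, stand either side of the opening from the floor to the top of the opening. A 57 mm thick head sits across the top of both jambs, spanning the full outside width of the frame.


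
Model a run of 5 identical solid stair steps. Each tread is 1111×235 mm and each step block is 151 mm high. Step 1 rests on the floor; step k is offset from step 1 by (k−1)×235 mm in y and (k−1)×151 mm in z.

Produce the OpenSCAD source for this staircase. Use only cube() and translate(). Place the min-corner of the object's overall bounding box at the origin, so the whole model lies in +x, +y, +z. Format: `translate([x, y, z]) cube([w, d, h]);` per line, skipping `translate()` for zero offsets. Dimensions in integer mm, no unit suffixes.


cube([1111, 235, 151]);
translate([0, 235, 151]) cube([1111, 235, 151]);
translate([0, 470, 302]) cube([1111, 235, 151]);
translate([0, 705, 453]) cube([1111, 235, 151]);
translate([0, 940, 604]) cube([1111, 235, 151]);


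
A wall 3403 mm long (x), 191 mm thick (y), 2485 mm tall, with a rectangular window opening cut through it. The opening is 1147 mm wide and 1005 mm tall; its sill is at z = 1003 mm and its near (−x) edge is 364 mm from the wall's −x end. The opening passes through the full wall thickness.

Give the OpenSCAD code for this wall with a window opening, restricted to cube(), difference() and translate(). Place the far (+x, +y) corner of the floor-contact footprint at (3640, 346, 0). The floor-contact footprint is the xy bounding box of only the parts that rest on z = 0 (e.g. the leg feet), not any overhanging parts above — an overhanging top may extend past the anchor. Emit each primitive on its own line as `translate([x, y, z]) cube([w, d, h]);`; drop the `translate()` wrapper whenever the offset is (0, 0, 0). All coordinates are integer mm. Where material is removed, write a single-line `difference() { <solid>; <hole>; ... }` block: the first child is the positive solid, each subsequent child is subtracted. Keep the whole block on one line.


difference() { translate([237, 155, 0]) cube([3403, 191, 2485]); translate([601, 155, 1003]) cube([1147, 191, 1005]); }


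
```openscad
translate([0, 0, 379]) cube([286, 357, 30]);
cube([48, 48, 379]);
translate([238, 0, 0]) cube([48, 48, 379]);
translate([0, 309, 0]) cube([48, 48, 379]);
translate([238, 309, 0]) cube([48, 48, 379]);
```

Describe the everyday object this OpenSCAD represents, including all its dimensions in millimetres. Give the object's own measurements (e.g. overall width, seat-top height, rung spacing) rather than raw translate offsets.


A four-legged stool. The seat is a 286×357×30 mm slab whose top surface is at z = 409 mm; four square legs, each 48×48 mm in cross-section, run from the floor (z = 0) to the underside of the seat, each flush with a corner of the seat.


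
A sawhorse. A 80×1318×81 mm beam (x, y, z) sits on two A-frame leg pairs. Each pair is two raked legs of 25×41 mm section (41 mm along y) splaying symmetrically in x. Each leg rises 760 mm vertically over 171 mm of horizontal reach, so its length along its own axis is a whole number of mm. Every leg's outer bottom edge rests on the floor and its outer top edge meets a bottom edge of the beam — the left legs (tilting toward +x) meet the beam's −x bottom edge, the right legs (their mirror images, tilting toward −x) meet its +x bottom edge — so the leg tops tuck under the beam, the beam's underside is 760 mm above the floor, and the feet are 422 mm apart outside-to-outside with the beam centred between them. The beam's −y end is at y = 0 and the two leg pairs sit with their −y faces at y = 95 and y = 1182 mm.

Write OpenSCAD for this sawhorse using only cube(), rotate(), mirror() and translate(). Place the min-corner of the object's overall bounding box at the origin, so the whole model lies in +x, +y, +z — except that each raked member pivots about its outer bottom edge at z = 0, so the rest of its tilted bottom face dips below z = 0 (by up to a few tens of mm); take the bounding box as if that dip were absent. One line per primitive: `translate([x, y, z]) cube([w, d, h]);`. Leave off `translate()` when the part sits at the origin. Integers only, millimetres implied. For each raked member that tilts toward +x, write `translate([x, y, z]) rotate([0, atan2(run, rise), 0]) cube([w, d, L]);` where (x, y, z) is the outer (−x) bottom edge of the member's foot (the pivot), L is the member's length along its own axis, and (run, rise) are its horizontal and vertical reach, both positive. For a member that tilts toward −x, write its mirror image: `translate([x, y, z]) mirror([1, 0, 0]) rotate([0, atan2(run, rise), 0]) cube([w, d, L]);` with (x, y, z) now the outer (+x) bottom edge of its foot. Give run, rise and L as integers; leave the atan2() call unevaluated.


translate([171, 0, 760]) cube([80, 1318, 81]);
translate([0, 95, 0]) rotate([0, atan2(171, 760), 0]) cube([25, 41, 779]);
translate([422, 95, 0]) mirror([1, 0, 0]) rotate([0, atan2(171, 760), 0]) cube([25, 41, 779]);
translate([0, 1182, 0]) rotate([0, atan2(171, 760), 0]) cube([25, 41, 779]);
translate([422, 1182, 0]) mirror([1, 0, 0]) rotate([0, atan2(171, 760), 0]) cube([25, 41, 779]);
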